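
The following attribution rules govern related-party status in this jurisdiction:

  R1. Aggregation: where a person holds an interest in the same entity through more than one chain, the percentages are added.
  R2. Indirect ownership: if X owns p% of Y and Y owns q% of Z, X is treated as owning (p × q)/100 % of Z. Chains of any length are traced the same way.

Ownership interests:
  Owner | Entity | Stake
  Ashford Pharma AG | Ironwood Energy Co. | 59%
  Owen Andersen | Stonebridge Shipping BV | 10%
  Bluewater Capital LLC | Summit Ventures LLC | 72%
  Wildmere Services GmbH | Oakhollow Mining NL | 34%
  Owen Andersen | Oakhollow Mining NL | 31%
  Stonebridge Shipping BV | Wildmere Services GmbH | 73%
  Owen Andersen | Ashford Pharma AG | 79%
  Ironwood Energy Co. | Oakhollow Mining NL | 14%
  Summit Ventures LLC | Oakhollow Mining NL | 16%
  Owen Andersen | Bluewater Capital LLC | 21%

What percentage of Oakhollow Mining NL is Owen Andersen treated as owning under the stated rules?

42.4266%

Chain via Bluewater Capital LLC → Summit Ventures LLC (R2): 21% × 72% × 16% = 2.4192% of Oakhollow Mining NL.
Chain via Stonebridge Shipping BV → Wildmere Services GmbH (R2): 10% × 73% × 34% = 2.482% of Oakhollow Mining NL.
Chain via Ashford Pharma AG → Ironwood Energy Co. (R2): 79% × 59% × 14% = 6.5254% of Oakhollow Mining NL.
Direct interest in Oakhollow Mining NL: 31%.
Aggregating (R1): 2.4192% + 2.482% + 6.5254% + 31% = 42.4266%.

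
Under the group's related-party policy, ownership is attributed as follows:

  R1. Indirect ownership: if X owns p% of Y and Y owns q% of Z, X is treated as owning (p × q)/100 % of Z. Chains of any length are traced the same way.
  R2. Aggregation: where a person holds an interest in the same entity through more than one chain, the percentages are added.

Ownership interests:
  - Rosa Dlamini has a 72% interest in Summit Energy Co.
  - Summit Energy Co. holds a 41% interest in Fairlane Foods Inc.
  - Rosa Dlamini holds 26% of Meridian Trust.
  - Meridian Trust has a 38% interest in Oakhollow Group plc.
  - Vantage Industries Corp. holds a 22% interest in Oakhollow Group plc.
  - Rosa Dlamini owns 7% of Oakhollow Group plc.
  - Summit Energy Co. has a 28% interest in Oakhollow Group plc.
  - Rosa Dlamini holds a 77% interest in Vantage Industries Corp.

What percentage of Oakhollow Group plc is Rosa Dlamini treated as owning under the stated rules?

53.98%

Chain via Meridian Trust (R1): 26% × 38% = 9.88% of Oakhollow Group plc.
Chain via Vantage Industries Corp. (R1): 77% × 22% = 16.94% of Oakhollow Group plc.
Chain via Summit Energy Co. (R1): 72% × 28% = 20.16% of Oakhollow Group plc.
Direct interest in Oakhollow Group plc: 7%.
Aggregating (R2): 9.88% + 16.94% + 20.16% + 7% = 53.98%.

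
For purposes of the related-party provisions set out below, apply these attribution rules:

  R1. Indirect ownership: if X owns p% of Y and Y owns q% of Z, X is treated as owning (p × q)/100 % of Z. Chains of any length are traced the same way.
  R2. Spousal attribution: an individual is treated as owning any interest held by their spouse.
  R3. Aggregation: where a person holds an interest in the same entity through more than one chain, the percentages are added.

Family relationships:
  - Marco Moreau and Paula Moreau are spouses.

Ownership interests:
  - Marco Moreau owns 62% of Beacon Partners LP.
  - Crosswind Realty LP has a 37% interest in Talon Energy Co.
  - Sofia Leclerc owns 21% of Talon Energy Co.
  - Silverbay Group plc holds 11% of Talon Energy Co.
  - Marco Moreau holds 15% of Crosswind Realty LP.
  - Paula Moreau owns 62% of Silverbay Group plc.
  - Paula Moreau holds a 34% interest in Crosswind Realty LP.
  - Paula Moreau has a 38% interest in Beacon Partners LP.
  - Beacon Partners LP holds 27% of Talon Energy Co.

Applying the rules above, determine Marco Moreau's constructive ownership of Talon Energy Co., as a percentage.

By spousal attribution (R2), Marco Moreau is treated as also owning Paula Moreau's interest in Beacon Partners LP, giving 62% + 38% = 100%.
By spousal attribution (R2), Marco Moreau is treated as also owning Paula Moreau's interest in Crosswind Realty LP, giving 15% + 34% = 49%.
By spousal attribution (R2), Marco Moreau is treated as owning Paula Moreau's 62% interest in Silverbay Group plc.
Chain via Beacon Partners LP (R1): 100% × 27% = 27% of Talon Energy Co.
Chain via Crosswind Realty LP (R1): 49% × 37% = 18.13% of Talon Energy Co.
Chain via Silverbay Group plc (R1): 62% × 11% = 6.82% of Talon Energy Co.
Aggregating (R3): 27% + 18.13% + 6.82% = 51.95%.

51.95%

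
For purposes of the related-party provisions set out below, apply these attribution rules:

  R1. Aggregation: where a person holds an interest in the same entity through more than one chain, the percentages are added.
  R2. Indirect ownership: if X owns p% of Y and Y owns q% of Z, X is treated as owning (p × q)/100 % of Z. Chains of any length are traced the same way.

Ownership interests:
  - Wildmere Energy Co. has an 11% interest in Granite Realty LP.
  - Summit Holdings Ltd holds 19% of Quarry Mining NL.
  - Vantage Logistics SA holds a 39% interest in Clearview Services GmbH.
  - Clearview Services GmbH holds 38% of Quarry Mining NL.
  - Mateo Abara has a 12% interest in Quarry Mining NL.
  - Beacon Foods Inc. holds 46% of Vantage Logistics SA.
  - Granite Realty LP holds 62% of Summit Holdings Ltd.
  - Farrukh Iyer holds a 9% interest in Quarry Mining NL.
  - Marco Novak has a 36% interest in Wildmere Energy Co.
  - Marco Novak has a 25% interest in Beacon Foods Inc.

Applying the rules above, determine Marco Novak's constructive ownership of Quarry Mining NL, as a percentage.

Chain via Wildmere Energy Co. → Granite Realty LP → Summit Holdings Ltd (R2): 36% × 11% × 62% × 19% = 0.466488% of Quarry Mining NL.
Chain via Beacon Foods Inc. → Vantage Logistics SA → Clearview Services GmbH (R2): 25% × 46% × 39% × 38% = 1.7043% of Quarry Mining NL.
Aggregating (R1): 0.466488% + 1.7043% = 2.170788%.

2.170788%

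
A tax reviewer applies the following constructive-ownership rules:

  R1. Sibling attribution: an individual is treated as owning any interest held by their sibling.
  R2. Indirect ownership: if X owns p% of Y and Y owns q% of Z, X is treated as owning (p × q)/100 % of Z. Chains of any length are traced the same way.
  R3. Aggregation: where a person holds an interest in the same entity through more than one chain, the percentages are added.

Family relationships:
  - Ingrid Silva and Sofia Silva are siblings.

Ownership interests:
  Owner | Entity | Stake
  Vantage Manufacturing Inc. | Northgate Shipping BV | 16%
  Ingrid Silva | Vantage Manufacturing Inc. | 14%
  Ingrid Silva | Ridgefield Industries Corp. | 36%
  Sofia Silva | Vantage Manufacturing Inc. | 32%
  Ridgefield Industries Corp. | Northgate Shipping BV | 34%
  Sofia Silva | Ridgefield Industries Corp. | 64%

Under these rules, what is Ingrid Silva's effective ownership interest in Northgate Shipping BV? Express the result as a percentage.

By sibling attribution (R1), Ingrid Silva is treated as also owning Sofia Silva's interest in Ridgefield Industries Corp, giving 36% + 64% = 100%.
By sibling attribution (R1), Ingrid Silva is treated as also owning Sofia Silva's interest in Vantage Manufacturing Inc, giving 14% + 32% = 46%.
Chain via Ridgefield Industries Corp. (R2): 100% × 34% = 34% of Northgate Shipping BV.
Chain via Vantage Manufacturing Inc. (R2): 46% × 16% = 7.36% of Northgate Shipping BV.
Aggregating (R3): 34% + 7.36% = 41.36%.

41.36%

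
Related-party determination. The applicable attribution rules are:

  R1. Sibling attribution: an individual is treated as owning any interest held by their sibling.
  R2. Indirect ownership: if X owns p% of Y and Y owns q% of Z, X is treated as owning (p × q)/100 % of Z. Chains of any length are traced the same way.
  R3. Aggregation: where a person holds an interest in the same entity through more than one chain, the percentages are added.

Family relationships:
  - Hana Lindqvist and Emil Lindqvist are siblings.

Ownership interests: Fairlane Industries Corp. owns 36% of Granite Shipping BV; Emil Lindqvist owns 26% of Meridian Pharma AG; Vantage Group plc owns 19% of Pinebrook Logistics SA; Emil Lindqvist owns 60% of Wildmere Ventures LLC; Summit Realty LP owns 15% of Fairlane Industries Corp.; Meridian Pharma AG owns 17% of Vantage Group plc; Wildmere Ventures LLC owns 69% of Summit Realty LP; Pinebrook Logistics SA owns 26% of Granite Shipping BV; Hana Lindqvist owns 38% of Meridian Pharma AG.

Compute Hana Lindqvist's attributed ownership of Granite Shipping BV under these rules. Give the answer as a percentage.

By sibling attribution (R1), Hana Lindqvist is treated as also owning Emil Lindqvist's interest in Meridian Pharma AG, giving 38% + 26% = 64%.
By sibling attribution (R1), Hana Lindqvist is treated as owning Emil Lindqvist's 60% interest in Wildmere Ventures LLC.
Chain via Meridian Pharma AG → Vantage Group plc → Pinebrook Logistics SA (R2): 64% × 17% × 19% × 26% = 0.537472% of Granite Shipping BV.
Chain via Wildmere Ventures LLC → Summit Realty LP → Fairlane Industries Corp. (R2): 60% × 69% × 15% × 36% = 2.2356% of Granite Shipping BV.
Aggregating (R3): 0.537472% + 2.2356% = 2.773072%.

2.773072%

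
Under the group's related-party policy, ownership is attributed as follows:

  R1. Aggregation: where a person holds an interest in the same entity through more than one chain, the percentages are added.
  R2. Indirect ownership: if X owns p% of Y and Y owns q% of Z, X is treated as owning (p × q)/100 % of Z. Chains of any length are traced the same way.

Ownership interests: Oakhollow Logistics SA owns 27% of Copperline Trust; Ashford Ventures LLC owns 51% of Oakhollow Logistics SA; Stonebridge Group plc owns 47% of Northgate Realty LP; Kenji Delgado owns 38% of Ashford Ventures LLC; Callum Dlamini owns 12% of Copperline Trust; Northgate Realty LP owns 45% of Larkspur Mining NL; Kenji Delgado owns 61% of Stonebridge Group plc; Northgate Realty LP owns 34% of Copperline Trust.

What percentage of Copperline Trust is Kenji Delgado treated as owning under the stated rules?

Chain via Stonebridge Group plc → Northgate Realty LP (R2): 61% × 47% × 34% = 9.7478% of Copperline Trust.
Chain via Ashford Ventures LLC → Oakhollow Logistics SA (R2): 38% × 51% × 27% = 5.2326% of Copperline Trust.
Aggregating (R1): 9.7478% + 5.2326% = 14.9804%.

14.9804%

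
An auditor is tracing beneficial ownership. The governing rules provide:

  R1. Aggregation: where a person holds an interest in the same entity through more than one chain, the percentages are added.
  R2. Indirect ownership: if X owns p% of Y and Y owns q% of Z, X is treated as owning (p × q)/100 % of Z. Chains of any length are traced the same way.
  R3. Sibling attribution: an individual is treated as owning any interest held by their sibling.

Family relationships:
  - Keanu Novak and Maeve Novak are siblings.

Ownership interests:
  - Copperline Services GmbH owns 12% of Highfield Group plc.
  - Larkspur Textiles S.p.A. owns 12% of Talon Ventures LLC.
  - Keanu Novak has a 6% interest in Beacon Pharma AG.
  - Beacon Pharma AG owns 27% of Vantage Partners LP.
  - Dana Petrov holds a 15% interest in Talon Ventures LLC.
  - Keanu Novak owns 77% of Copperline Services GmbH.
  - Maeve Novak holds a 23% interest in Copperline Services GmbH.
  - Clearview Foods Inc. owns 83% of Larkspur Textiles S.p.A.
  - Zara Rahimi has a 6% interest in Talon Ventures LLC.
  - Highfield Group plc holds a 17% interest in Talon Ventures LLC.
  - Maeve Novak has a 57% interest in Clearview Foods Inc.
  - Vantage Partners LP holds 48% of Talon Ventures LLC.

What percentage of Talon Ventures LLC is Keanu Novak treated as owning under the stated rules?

8.4948%

By sibling attribution (R3), Keanu Novak is treated as also owning Maeve Novak's interest in Copperline Services GmbH, giving 77% + 23% = 100%.
By sibling attribution (R3), Keanu Novak is treated as owning Maeve Novak's 57% interest in Clearview Foods Inc.
Chain via Beacon Pharma AG → Vantage Partners LP (R2): 6% × 27% × 48% = 0.7776% of Talon Ventures LLC.
Chain via Copperline Services GmbH → Highfield Group plc (R2): 100% × 12% × 17% = 2.04% of Talon Ventures LLC.
Chain via Clearview Foods Inc. → Larkspur Textiles S.p.A. (R2): 57% × 83% × 12% = 5.6772% of Talon Ventures LLC.
Aggregating (R1): 0.7776% + 2.04% + 5.6772% = 8.4948%.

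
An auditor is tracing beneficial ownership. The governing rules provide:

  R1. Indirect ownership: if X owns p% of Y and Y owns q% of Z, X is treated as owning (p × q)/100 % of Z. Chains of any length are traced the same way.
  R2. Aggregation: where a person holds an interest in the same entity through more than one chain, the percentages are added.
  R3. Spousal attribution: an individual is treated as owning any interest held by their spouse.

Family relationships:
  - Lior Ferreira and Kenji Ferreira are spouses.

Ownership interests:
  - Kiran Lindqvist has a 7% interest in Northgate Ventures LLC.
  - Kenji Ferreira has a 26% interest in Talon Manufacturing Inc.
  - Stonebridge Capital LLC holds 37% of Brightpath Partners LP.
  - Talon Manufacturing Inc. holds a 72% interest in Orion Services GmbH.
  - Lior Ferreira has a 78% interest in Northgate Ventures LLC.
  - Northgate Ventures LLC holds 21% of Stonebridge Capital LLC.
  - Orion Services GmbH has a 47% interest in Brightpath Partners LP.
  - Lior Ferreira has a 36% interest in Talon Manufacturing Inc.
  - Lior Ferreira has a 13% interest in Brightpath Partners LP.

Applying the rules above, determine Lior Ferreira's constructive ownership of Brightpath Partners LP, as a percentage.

40.0414%

By spousal attribution (R3), Lior Ferreira is treated as also owning Kenji Ferreira's interest in Talon Manufacturing Inc, giving 36% + 26% = 62%.
Chain via Talon Manufacturing Inc. → Orion Services GmbH (R1): 62% × 72% × 47% = 20.9808% of Brightpath Partners LP.
Chain via Northgate Ventures LLC → Stonebridge Capital LLC (R1): 78% × 21% × 37% = 6.0606% of Brightpath Partners LP.
Direct interest in Brightpath Partners LP: 13%.
Aggregating (R2): 20.9808% + 6.0606% + 13% = 40.0414%.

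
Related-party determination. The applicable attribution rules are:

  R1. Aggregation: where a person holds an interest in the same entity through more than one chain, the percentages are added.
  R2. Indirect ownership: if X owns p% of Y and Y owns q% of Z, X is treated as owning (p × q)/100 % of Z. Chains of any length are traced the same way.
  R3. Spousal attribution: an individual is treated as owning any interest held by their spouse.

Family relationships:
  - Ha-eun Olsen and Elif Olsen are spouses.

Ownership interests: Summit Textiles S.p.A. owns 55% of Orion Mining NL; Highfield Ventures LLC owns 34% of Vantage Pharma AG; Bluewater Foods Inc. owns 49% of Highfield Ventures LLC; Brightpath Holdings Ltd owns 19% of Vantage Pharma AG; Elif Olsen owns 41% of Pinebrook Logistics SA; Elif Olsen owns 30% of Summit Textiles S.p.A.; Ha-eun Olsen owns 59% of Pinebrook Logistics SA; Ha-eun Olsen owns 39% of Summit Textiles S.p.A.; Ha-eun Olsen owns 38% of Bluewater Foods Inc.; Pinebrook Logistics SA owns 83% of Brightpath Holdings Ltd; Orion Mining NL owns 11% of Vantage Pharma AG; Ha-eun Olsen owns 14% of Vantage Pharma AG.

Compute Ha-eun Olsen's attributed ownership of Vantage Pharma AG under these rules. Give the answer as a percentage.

40.2753%

By spousal attribution (R3), Ha-eun Olsen is treated as also owning Elif Olsen's interest in Summit Textiles S.p.A, giving 39% + 30% = 69%.
By spousal attribution (R3), Ha-eun Olsen is treated as also owning Elif Olsen's interest in Pinebrook Logistics SA, giving 59% + 41% = 100%.
Chain via Summit Textiles S.p.A. → Orion Mining NL (R2): 69% × 55% × 11% = 4.1745% of Vantage Pharma AG.
Chain via Bluewater Foods Inc. → Highfield Ventures LLC (R2): 38% × 49% × 34% = 6.3308% of Vantage Pharma AG.
Chain via Pinebrook Logistics SA → Brightpath Holdings Ltd (R2): 100% × 83% × 19% = 15.77% of Vantage Pharma AG.
Direct interest in Vantage Pharma AG: 14%.
Aggregating (R1): 4.1745% + 6.3308% + 15.77% + 14% = 40.2753%.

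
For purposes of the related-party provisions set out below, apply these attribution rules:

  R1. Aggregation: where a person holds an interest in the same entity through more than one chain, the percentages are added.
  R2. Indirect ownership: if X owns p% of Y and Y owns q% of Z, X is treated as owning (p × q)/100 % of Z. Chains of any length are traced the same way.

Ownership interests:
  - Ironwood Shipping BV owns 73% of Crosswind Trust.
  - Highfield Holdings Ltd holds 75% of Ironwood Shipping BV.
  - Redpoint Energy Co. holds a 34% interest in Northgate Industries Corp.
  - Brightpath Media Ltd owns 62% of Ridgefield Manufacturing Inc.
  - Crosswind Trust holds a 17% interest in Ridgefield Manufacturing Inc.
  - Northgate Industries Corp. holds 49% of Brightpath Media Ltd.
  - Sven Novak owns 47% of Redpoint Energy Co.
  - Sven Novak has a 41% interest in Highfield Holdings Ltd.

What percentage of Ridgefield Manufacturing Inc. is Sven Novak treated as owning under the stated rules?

Chain via Highfield Holdings Ltd → Ironwood Shipping BV → Crosswind Trust (R2): 41% × 75% × 73% × 17% = 3.816075% of Ridgefield Manufacturing Inc.
Chain via Redpoint Energy Co. → Northgate Industries Corp. → Brightpath Media Ltd (R2): 47% × 34% × 49% × 62% = 4.854724% of Ridgefield Manufacturing Inc.
Aggregating (R1): 3.816075% + 4.854724% = 8.670799%.

8.670799%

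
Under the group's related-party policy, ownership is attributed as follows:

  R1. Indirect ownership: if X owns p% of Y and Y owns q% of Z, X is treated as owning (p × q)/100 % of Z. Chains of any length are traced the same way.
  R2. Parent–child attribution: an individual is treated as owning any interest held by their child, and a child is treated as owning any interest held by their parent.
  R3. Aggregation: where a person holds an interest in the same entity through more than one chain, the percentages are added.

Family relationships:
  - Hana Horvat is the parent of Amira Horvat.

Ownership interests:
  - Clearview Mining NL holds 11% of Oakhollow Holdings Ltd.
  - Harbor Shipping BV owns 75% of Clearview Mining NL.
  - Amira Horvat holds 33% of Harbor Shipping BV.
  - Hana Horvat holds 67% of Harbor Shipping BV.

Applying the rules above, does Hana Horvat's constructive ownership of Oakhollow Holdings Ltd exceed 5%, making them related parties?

Yes

By parent–child attribution (R2), Hana Horvat is treated as also owning Amira Horvat's interest in Harbor Shipping BV, giving 67% + 33% = 100%.
Chain via Harbor Shipping BV → Clearview Mining NL (R1): 100% × 75% × 11% = 8.25% of Oakhollow Holdings Ltd.
8.25% exceeds the 5% threshold, so Hana is a related party to Oakhollow Holdings Ltd.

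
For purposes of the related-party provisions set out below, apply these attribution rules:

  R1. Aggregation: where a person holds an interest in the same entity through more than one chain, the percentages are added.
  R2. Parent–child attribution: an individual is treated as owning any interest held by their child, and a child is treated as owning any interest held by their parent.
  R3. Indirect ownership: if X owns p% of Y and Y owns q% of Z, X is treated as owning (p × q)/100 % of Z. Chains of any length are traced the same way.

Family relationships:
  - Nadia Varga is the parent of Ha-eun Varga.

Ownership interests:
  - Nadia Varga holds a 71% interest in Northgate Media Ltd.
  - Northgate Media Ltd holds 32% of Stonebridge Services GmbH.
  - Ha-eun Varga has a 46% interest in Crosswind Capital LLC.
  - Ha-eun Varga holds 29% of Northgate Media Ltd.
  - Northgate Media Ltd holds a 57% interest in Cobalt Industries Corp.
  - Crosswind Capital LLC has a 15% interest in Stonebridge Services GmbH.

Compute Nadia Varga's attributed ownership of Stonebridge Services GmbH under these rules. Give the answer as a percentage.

38.9%

By parent–child attribution (R2), Nadia Varga is treated as also owning Ha-eun Varga's interest in Northgate Media Ltd, giving 71% + 29% = 100%.
By parent–child attribution (R2), Nadia Varga is treated as owning Ha-eun Varga's 46% interest in Crosswind Capital LLC.
Chain via Northgate Media Ltd (R3): 100% × 32% = 32% of Stonebridge Services GmbH.
Chain via Crosswind Capital LLC (R3): 46% × 15% = 6.9% of Stonebridge Services GmbH.
Aggregating (R1): 32% + 6.9% = 38.9%.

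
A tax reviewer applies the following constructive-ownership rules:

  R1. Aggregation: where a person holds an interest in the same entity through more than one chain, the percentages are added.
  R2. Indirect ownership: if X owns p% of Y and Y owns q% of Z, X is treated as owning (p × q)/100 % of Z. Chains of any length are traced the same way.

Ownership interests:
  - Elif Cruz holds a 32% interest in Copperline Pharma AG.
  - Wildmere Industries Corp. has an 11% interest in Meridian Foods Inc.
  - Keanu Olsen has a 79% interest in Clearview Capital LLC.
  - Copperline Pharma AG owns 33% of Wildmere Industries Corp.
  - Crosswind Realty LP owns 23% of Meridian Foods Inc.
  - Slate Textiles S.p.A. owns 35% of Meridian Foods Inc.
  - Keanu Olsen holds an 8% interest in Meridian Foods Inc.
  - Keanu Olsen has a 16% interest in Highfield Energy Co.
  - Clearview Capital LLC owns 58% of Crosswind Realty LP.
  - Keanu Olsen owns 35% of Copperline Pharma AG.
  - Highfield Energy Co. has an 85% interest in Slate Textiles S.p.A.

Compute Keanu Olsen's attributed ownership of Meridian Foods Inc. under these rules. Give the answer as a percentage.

24.5691%

Chain via Copperline Pharma AG → Wildmere Industries Corp. (R2): 35% × 33% × 11% = 1.2705% of Meridian Foods Inc.
Chain via Highfield Energy Co. → Slate Textiles S.p.A. (R2): 16% × 85% × 35% = 4.76% of Meridian Foods Inc.
Chain via Clearview Capital LLC → Crosswind Realty LP (R2): 79% × 58% × 23% = 10.5386% of Meridian Foods Inc.
Direct interest in Meridian Foods Inc: 8%.
Aggregating (R1): 1.2705% + 4.76% + 10.5386% + 8% = 24.5691%.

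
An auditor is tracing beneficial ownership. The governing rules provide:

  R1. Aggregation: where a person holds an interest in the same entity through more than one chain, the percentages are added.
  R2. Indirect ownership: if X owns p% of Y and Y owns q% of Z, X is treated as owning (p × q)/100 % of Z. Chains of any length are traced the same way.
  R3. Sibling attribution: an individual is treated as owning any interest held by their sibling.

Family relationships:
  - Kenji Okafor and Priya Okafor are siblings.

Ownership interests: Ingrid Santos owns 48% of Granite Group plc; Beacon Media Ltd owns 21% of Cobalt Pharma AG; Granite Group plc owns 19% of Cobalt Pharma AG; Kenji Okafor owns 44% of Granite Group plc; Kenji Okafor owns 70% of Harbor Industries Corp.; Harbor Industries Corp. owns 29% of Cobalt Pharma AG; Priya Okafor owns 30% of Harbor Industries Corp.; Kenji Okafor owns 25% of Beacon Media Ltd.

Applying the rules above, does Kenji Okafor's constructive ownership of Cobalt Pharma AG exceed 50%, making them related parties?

By sibling attribution (R3), Kenji Okafor is treated as also owning Priya Okafor's interest in Harbor Industries Corp, giving 70% + 30% = 100%.
Chain via Beacon Media Ltd (R2): 25% × 21% = 5.25% of Cobalt Pharma AG.
Chain via Harbor Industries Corp. (R2): 100% × 29% = 29% of Cobalt Pharma AG.
Chain via Granite Group plc (R2): 44% × 19% = 8.36% of Cobalt Pharma AG.
Aggregating (R1): 5.25% + 29% + 8.36% = 42.61%.
42.61% does not exceed the 50% threshold, so Kenji is not a related party to Cobalt Pharma AG.

No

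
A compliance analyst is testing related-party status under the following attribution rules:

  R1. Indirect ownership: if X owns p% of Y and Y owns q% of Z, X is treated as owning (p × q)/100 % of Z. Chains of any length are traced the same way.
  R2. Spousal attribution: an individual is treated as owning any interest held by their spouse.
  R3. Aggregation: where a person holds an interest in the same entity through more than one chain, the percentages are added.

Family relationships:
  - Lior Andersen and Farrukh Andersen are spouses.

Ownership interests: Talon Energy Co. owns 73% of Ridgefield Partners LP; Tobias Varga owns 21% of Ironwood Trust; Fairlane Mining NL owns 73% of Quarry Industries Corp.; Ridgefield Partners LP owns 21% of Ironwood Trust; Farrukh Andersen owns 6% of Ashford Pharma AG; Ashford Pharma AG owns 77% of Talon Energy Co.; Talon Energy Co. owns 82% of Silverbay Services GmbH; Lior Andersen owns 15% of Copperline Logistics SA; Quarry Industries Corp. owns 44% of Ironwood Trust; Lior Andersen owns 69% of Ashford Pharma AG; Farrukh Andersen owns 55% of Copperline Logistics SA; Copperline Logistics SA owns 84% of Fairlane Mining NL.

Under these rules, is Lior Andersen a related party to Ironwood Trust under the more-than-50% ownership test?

No

By spousal attribution (R2), Lior Andersen is treated as also owning Farrukh Andersen's interest in Copperline Logistics SA, giving 15% + 55% = 70%.
By spousal attribution (R2), Lior Andersen is treated as also owning Farrukh Andersen's interest in Ashford Pharma AG, giving 69% + 6% = 75%.
Chain via Copperline Logistics SA → Fairlane Mining NL → Quarry Industries Corp. (R1): 70% × 84% × 73% × 44% = 18.88656% of Ironwood Trust.
Chain via Ashford Pharma AG → Talon Energy Co. → Ridgefield Partners LP (R1): 75% × 77% × 73% × 21% = 8.853075% of Ironwood Trust.
Aggregating (R3): 18.88656% + 8.853075% = 27.739635%.
27.739635% does not exceed the 50% threshold, so Lior is not a related party to Ironwood Trust.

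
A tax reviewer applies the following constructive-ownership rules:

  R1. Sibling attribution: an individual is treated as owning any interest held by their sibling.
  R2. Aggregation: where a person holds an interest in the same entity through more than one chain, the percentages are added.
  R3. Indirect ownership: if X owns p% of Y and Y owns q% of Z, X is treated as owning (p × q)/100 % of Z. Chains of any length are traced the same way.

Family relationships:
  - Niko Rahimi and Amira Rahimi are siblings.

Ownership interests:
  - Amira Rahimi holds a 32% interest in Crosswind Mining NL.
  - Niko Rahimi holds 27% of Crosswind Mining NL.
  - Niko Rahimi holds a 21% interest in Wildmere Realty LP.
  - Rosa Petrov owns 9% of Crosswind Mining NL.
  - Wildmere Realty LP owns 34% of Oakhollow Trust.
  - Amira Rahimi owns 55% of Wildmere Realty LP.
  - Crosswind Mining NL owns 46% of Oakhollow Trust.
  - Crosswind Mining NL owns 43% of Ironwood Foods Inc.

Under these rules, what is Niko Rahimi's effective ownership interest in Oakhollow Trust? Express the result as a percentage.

By sibling attribution (R1), Niko Rahimi is treated as also owning Amira Rahimi's interest in Crosswind Mining NL, giving 27% + 32% = 59%.
By sibling attribution (R1), Niko Rahimi is treated as also owning Amira Rahimi's interest in Wildmere Realty LP, giving 21% + 55% = 76%.
Chain via Crosswind Mining NL (R3): 59% × 46% = 27.14% of Oakhollow Trust.
Chain via Wildmere Realty LP (R3): 76% × 34% = 25.84% of Oakhollow Trust.
Aggregating (R2): 27.14% + 25.84% = 52.98%.

52.98%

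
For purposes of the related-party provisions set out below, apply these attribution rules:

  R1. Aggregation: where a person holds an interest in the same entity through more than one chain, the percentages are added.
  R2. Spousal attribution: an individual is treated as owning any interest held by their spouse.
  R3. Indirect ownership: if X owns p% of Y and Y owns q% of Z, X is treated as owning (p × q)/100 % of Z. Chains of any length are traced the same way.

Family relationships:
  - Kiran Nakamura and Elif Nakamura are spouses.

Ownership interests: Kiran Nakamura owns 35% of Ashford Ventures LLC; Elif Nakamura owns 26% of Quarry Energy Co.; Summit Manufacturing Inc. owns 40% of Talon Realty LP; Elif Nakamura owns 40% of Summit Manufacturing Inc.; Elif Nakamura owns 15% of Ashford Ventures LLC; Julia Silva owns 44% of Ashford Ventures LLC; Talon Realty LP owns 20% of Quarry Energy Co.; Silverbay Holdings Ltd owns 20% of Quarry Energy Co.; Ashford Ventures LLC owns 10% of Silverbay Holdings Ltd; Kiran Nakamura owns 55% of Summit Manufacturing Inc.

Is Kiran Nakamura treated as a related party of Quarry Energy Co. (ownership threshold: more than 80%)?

No

By spousal attribution (R2), Kiran Nakamura is treated as also owning Elif Nakamura's interest in Ashford Ventures LLC, giving 35% + 15% = 50%.
By spousal attribution (R2), Kiran Nakamura is treated as also owning Elif Nakamura's interest in Summit Manufacturing Inc, giving 55% + 40% = 95%.
By spousal attribution (R2), Kiran Nakamura is treated as owning Elif Nakamura's 26% interest in Quarry Energy Co.
Chain via Ashford Ventures LLC → Silverbay Holdings Ltd (R3): 50% × 10% × 20% = 1% of Quarry Energy Co.
Chain via Summit Manufacturing Inc. → Talon Realty LP (R3): 95% × 40% × 20% = 7.6% of Quarry Energy Co.
Direct interest in Quarry Energy Co: 26%.
Aggregating (R1): 1% + 7.6% + 26% = 34.6%.
34.6% does not exceed the 80% threshold, so Kiran is not a related party to Quarry Energy Co.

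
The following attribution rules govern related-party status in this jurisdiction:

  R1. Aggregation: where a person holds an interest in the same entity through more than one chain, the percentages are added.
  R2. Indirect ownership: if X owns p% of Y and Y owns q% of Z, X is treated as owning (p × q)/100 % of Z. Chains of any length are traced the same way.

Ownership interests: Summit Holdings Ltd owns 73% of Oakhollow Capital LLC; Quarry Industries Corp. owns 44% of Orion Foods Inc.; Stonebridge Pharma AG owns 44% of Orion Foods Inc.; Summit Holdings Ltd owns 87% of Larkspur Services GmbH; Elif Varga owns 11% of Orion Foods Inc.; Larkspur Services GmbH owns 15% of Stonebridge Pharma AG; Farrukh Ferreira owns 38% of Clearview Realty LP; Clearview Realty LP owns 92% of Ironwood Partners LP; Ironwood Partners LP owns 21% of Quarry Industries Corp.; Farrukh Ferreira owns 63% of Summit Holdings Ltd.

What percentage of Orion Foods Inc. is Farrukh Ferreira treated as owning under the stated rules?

Chain via Summit Holdings Ltd → Larkspur Services GmbH → Stonebridge Pharma AG (R2): 63% × 87% × 15% × 44% = 3.61746% of Orion Foods Inc.
Chain via Clearview Realty LP → Ironwood Partners LP → Quarry Industries Corp. (R2): 38% × 92% × 21% × 44% = 3.230304% of Orion Foods Inc.
Aggregating (R1): 3.61746% + 3.230304% = 6.847764%.

6.847764%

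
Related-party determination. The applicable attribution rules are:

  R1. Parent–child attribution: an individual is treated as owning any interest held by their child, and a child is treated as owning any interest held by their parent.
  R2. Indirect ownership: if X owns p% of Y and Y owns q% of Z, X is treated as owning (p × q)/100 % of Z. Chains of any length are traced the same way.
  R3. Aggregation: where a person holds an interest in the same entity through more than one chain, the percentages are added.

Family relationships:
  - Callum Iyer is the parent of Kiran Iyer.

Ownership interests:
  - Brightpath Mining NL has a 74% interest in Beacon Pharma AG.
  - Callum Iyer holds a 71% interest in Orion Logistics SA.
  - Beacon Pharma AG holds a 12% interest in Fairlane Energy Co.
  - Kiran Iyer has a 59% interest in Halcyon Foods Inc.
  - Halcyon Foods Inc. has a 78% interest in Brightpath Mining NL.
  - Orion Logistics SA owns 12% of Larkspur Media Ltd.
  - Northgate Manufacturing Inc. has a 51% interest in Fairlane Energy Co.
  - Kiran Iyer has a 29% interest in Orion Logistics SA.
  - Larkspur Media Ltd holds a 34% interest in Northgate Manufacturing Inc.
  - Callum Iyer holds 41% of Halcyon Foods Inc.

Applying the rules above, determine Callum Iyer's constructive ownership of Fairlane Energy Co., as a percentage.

By parent–child attribution (R1), Callum Iyer is treated as also owning Kiran Iyer's interest in Halcyon Foods Inc, giving 41% + 59% = 100%.
By parent–child attribution (R1), Callum Iyer is treated as also owning Kiran Iyer's interest in Orion Logistics SA, giving 71% + 29% = 100%.
Chain via Halcyon Foods Inc. → Brightpath Mining NL → Beacon Pharma AG (R2): 100% × 78% × 74% × 12% = 6.9264% of Fairlane Energy Co.
Chain via Orion Logistics SA → Larkspur Media Ltd → Northgate Manufacturing Inc. (R2): 100% × 12% × 34% × 51% = 2.0808% of Fairlane Energy Co.
Aggregating (R3): 6.9264% + 2.0808% = 9.0072%.

9.0072%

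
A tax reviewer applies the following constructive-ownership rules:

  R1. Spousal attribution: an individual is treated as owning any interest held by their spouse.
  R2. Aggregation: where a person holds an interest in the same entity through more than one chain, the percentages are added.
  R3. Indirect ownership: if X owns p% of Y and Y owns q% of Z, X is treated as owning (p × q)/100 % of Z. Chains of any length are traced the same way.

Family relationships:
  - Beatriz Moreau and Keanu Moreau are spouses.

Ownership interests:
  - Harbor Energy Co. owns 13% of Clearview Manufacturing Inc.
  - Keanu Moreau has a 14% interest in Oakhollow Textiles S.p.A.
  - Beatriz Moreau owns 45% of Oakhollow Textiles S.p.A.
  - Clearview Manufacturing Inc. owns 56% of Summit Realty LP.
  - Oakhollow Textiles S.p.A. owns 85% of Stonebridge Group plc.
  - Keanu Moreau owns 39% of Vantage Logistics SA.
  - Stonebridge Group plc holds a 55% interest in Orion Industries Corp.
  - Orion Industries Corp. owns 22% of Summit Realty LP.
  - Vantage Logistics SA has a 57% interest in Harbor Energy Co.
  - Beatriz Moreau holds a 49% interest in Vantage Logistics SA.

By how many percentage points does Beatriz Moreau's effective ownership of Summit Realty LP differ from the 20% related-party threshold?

10.280202

By spousal attribution (R1), Beatriz Moreau is treated as also owning Keanu Moreau's interest in Oakhollow Textiles S.p.A, giving 45% + 14% = 59%.
By spousal attribution (R1), Beatriz Moreau is treated as also owning Keanu Moreau's interest in Vantage Logistics SA, giving 49% + 39% = 88%.
Chain via Oakhollow Textiles S.p.A. → Stonebridge Group plc → Orion Industries Corp. (R3): 59% × 85% × 55% × 22% = 6.06815% of Summit Realty LP.
Chain via Vantage Logistics SA → Harbor Energy Co. → Clearview Manufacturing Inc. (R3): 88% × 57% × 13% × 56% = 3.651648% of Summit Realty LP.
Aggregating (R2): 6.06815% + 3.651648% = 9.719798%.
9.719798% falls short of the 20% threshold by 10.280202 percentage points.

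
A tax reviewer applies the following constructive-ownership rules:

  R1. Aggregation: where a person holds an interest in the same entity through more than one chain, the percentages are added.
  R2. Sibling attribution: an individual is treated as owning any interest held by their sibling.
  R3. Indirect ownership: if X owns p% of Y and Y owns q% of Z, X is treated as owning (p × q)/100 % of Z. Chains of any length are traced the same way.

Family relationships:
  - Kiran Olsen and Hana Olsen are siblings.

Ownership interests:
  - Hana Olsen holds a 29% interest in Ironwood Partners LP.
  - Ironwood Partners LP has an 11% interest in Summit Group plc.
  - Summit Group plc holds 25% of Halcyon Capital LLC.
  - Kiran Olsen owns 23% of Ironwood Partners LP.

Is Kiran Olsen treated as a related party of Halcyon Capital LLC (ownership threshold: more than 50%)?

No

By sibling attribution (R2), Kiran Olsen is treated as also owning Hana Olsen's interest in Ironwood Partners LP, giving 23% + 29% = 52%.
Chain via Ironwood Partners LP → Summit Group plc (R3): 52% × 11% × 25% = 1.43% of Halcyon Capital LLC.
1.43% does not exceed the 50% threshold, so Kiran is not a related party to Halcyon Capital LLC.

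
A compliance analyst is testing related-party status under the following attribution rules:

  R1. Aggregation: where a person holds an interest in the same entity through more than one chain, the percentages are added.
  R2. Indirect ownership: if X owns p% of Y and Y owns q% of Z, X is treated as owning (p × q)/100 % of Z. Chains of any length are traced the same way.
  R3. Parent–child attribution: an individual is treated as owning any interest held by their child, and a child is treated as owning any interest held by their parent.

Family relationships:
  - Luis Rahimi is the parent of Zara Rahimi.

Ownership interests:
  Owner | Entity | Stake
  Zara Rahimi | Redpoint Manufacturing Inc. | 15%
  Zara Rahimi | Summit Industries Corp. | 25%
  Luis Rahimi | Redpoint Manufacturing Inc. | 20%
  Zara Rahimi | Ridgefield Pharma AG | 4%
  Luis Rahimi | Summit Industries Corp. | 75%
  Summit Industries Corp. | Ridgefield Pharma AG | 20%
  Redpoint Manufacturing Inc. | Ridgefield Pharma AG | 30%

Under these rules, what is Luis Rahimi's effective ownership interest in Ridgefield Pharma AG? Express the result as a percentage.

By parent–child attribution (R3), Luis Rahimi is treated as also owning Zara Rahimi's interest in Redpoint Manufacturing Inc, giving 20% + 15% = 35%.
By parent–child attribution (R3), Luis Rahimi is treated as also owning Zara Rahimi's interest in Summit Industries Corp, giving 75% + 25% = 100%.
By parent–child attribution (R3), Luis Rahimi is treated as owning Zara Rahimi's 4% interest in Ridgefield Pharma AG.
Chain via Redpoint Manufacturing Inc. (R2): 35% × 30% = 10.5% of Ridgefield Pharma AG.
Chain via Summit Industries Corp. (R2): 100% × 20% = 20% of Ridgefield Pharma AG.
Direct interest in Ridgefield Pharma AG: 4%.
Aggregating (R1): 10.5% + 20% + 4% = 34.5%.

34.5%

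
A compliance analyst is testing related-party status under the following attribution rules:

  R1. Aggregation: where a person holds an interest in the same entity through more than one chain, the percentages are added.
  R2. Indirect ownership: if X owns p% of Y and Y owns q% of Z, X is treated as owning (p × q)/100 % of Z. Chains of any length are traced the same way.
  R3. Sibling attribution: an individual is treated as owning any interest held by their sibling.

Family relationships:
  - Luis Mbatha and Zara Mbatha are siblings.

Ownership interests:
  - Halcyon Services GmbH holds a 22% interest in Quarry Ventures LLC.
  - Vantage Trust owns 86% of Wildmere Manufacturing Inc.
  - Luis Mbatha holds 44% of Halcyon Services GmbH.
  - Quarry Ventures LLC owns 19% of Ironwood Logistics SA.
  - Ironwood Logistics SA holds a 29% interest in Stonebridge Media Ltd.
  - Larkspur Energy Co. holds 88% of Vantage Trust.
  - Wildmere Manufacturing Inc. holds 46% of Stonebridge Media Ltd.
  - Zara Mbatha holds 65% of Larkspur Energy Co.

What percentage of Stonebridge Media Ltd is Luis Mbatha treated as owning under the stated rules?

By sibling attribution (R3), Luis Mbatha is treated as owning Zara Mbatha's 65% interest in Larkspur Energy Co.
Chain via Halcyon Services GmbH → Quarry Ventures LLC → Ironwood Logistics SA (R2): 44% × 22% × 19% × 29% = 0.533368% of Stonebridge Media Ltd.
Chain via Larkspur Energy Co. → Vantage Trust → Wildmere Manufacturing Inc. (R2): 65% × 88% × 86% × 46% = 22.62832% of Stonebridge Media Ltd.
Aggregating (R1): 0.533368% + 22.62832% = 23.161688%.

23.161688%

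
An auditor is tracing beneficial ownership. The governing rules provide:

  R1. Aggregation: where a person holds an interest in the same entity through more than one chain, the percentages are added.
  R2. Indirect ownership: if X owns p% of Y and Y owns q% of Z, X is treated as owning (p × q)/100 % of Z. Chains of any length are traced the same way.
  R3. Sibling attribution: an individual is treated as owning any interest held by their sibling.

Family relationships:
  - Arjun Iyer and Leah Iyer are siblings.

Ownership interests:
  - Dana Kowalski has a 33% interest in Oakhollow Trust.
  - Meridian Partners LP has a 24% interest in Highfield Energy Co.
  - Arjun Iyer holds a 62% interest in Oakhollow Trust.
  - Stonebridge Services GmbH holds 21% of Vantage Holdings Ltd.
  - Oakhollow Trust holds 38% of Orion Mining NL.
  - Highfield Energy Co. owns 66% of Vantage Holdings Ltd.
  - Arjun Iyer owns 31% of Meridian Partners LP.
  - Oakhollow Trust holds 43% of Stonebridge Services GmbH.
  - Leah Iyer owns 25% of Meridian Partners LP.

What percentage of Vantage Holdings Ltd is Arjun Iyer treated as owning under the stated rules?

14.469%

By sibling attribution (R3), Arjun Iyer is treated as also owning Leah Iyer's interest in Meridian Partners LP, giving 31% + 25% = 56%.
Chain via Oakhollow Trust → Stonebridge Services GmbH (R2): 62% × 43% × 21% = 5.5986% of Vantage Holdings Ltd.
Chain via Meridian Partners LP → Highfield Energy Co. (R2): 56% × 24% × 66% = 8.8704% of Vantage Holdings Ltd.
Aggregating (R1): 5.5986% + 8.8704% = 14.469%.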